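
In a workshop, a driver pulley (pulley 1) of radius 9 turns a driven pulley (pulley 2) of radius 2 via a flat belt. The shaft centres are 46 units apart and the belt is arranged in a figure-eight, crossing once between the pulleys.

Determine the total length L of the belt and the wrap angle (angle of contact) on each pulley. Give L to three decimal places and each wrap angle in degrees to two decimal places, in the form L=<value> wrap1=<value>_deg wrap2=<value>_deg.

L=129.201 wrap1=207.67_deg wrap2=207.67_deg

crossed belt: β = asin((r1+r2)/C) = asin(11/46) = 13.8352°
wrap1 = wrap2 = π + 2β = 207.6704°
tangent length = C·cosβ = 44.6654
L = (r1+r2)·wrap + 2·C·cosβ = 11·3.6245 + 2·44.6654 = 129.2007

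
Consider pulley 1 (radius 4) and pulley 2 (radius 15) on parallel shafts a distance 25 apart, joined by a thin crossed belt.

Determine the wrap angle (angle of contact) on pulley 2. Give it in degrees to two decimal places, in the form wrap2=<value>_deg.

crossed belt: β = asin((r1+r2)/C) = asin(19/25) = 49.4642°
wrap1 = wrap2 = π + 2β = 278.9284°

wrap2=278.93_deg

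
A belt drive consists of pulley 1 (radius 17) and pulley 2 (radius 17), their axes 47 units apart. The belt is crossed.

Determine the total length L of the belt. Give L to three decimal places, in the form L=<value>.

L=226.707

crossed belt: β = asin((r1+r2)/C) = asin(34/47) = 46.3363°
wrap1 = wrap2 = π + 2β = 272.6725°
tangent length = C·cosβ = 32.4500
L = (r1+r2)·wrap + 2·C·cosβ = 34·4.7590 + 2·32.4500 = 226.7071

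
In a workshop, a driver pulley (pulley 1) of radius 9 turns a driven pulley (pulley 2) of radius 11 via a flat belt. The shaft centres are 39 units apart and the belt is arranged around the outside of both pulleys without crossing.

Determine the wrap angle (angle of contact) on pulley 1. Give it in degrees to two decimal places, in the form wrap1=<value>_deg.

wrap1=174.12_deg

open belt: β = asin((r2−r1)/C) = asin(2/39) = 2.9395°
wrap1 = π − 2β = 174.1209°
wrap2 = π + 2β = 185.8791°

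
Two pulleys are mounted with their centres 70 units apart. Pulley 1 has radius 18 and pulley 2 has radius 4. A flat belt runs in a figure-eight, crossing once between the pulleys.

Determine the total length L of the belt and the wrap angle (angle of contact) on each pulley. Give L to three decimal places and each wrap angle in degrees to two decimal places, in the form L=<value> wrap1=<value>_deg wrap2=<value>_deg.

L=216.088 wrap1=216.64_deg wrap2=216.64_deg

crossed belt: β = asin((r1+r2)/C) = asin(22/70) = 18.3177°
wrap1 = wrap2 = π + 2β = 216.6354°
tangent length = C·cosβ = 66.4530
L = (r1+r2)·wrap + 2·C·cosβ = 22·3.7810 + 2·66.4530 = 216.0880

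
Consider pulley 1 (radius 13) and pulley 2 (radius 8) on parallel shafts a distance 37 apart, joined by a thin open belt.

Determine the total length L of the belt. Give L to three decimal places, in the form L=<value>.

open belt: β = asin((r2−r1)/C) = asin(-5/37) = -7.7664°
wrap1 = π − 2β = 195.5329°
wrap2 = π + 2β = 164.4671°
tangent length = C·cosβ = 36.6606
L = r1·wrap1 + r2·wrap2 + 2·C·cosβ = 13·3.4127 + 8·2.8705 + 2·36.6606 = 140.6502

L=140.650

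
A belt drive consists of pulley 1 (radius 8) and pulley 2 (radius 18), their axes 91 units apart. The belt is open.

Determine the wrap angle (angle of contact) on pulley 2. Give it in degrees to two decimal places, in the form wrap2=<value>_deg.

wrap2=192.62_deg

open belt: β = asin((r2−r1)/C) = asin(10/91) = 6.3090°
wrap1 = π − 2β = 167.3820°
wrap2 = π + 2β = 192.6180°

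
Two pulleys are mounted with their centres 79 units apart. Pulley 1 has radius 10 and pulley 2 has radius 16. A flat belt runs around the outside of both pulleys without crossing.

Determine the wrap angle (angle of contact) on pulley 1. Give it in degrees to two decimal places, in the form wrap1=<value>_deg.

wrap1=171.29_deg

open belt: β = asin((r2−r1)/C) = asin(6/79) = 4.3558°
wrap1 = π − 2β = 171.2885°
wrap2 = π + 2β = 188.7115°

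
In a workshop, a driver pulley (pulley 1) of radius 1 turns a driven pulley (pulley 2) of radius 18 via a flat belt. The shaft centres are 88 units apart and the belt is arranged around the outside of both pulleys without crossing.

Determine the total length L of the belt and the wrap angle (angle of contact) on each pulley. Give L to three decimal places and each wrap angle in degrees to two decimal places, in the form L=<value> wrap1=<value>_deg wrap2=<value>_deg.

open belt: β = asin((r2−r1)/C) = asin(17/88) = 11.1385°
wrap1 = π − 2β = 157.7229°
wrap2 = π + 2β = 202.2771°
tangent length = C·cosβ = 86.3423
L = r1·wrap1 + r2·wrap2 + 2·C·cosβ = 1·2.7528 + 18·3.5304 + 2·86.3423 = 238.9847

L=238.985 wrap1=157.72_deg wrap2=202.28_deg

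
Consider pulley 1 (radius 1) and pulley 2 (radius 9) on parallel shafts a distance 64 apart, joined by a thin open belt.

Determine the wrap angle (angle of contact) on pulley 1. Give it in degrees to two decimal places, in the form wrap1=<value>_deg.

open belt: β = asin((r2−r1)/C) = asin(8/64) = 7.1808°
wrap1 = π − 2β = 165.6385°
wrap2 = π + 2β = 194.3615°

wrap1=165.64_deg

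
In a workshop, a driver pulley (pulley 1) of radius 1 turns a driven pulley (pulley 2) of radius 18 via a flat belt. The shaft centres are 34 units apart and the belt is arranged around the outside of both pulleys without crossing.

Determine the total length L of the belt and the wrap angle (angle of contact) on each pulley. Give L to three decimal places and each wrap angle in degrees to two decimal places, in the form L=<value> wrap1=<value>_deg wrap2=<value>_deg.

open belt: β = asin((r2−r1)/C) = asin(17/34) = 30.0000°
wrap1 = π − 2β = 120.0000°
wrap2 = π + 2β = 240.0000°
tangent length = C·cosβ = 29.4449
L = r1·wrap1 + r2·wrap2 + 2·C·cosβ = 1·2.0944 + 18·4.1888 + 2·29.4449 = 136.3823

L=136.382 wrap1=120.00_deg wrap2=240.00_deg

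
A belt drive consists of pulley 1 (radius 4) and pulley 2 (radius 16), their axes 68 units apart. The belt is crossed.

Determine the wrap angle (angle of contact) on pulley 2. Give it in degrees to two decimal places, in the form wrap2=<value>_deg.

crossed belt: β = asin((r1+r2)/C) = asin(20/68) = 17.1046°
wrap1 = wrap2 = π + 2β = 214.2093°

wrap2=214.21_deg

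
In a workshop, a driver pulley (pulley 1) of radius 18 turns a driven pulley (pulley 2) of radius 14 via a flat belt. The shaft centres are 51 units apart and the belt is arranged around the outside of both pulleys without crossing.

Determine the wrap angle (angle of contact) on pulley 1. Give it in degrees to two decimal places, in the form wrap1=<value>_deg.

open belt: β = asin((r2−r1)/C) = asin(-4/51) = -4.4984°
wrap1 = π − 2β = 188.9968°
wrap2 = π + 2β = 171.0032°

wrap1=189.00_deg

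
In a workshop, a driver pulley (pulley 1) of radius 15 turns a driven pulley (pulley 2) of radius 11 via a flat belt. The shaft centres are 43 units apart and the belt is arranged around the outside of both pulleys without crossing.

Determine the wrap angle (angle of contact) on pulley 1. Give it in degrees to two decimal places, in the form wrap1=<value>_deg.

wrap1=190.68_deg

open belt: β = asin((r2−r1)/C) = asin(-4/43) = -5.3376°
wrap1 = π − 2β = 190.6751°
wrap2 = π + 2β = 169.3249°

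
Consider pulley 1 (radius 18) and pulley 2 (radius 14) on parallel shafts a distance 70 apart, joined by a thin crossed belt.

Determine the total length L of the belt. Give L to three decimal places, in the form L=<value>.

L=255.432

crossed belt: β = asin((r1+r2)/C) = asin(32/70) = 27.2029°
wrap1 = wrap2 = π + 2β = 234.4058°
tangent length = C·cosβ = 62.2575
L = (r1+r2)·wrap + 2·C·cosβ = 32·4.0912 + 2·62.2575 = 255.4319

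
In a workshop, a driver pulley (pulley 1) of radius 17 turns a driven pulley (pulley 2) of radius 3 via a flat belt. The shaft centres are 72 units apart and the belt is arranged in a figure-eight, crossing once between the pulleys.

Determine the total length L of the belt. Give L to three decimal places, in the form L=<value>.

crossed belt: β = asin((r1+r2)/C) = asin(20/72) = 16.1276°
wrap1 = wrap2 = π + 2β = 212.2552°
tangent length = C·cosβ = 69.1665
L = (r1+r2)·wrap + 2·C·cosβ = 20·3.7046 + 2·69.1665 = 212.4240

L=212.424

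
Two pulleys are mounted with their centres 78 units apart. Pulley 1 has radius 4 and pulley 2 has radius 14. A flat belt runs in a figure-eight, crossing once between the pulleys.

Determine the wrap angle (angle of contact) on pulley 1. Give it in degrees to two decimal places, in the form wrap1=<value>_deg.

crossed belt: β = asin((r1+r2)/C) = asin(18/78) = 13.3424°
wrap1 = wrap2 = π + 2β = 206.6847°

wrap1=206.68_deg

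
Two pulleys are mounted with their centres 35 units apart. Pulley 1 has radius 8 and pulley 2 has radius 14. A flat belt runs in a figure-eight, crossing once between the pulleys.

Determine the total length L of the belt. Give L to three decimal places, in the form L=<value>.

crossed belt: β = asin((r1+r2)/C) = asin(22/35) = 38.9448°
wrap1 = wrap2 = π + 2β = 257.8896°
tangent length = C·cosβ = 27.2213
L = (r1+r2)·wrap + 2·C·cosβ = 22·4.5010 + 2·27.2213 = 153.4651

L=153.465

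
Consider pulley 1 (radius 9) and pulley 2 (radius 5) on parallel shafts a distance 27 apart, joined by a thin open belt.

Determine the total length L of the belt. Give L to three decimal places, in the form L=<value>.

open belt: β = asin((r2−r1)/C) = asin(-4/27) = -8.5196°
wrap1 = π − 2β = 197.0392°
wrap2 = π + 2β = 162.9608°
tangent length = C·cosβ = 26.7021
L = r1·wrap1 + r2·wrap2 + 2·C·cosβ = 9·3.4390 + 5·2.8442 + 2·26.7021 = 98.5760

L=98.576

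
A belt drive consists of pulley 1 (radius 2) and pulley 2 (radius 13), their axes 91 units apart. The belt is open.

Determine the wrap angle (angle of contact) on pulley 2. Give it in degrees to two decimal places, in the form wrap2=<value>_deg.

wrap2=193.89_deg

open belt: β = asin((r2−r1)/C) = asin(11/91) = 6.9428°
wrap1 = π − 2β = 166.1143°
wrap2 = π + 2β = 193.8857°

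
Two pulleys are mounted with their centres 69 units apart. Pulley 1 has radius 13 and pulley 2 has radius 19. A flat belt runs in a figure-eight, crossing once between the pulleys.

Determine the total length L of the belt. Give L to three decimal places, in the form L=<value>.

crossed belt: β = asin((r1+r2)/C) = asin(32/69) = 27.6305°
wrap1 = wrap2 = π + 2β = 235.2611°
tangent length = C·cosβ = 61.1310
L = (r1+r2)·wrap + 2·C·cosβ = 32·4.1061 + 2·61.1310 = 253.6566

L=253.657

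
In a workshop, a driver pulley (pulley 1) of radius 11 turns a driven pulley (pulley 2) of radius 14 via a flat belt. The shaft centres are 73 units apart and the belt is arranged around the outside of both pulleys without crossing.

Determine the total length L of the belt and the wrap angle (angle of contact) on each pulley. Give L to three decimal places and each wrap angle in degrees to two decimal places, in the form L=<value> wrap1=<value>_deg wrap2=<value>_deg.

open belt: β = asin((r2−r1)/C) = asin(3/73) = 2.3553°
wrap1 = π − 2β = 175.2894°
wrap2 = π + 2β = 184.7106°
tangent length = C·cosβ = 72.9383
L = r1·wrap1 + r2·wrap2 + 2·C·cosβ = 11·3.0594 + 14·3.2238 + 2·72.9383 = 224.6631

L=224.663 wrap1=175.29_deg wrap2=184.71_deg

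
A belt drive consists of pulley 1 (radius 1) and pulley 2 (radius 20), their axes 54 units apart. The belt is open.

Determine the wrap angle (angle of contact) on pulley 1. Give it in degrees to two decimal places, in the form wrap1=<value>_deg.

wrap1=138.80_deg

open belt: β = asin((r2−r1)/C) = asin(19/54) = 20.6006°
wrap1 = π − 2β = 138.7988°
wrap2 = π + 2β = 221.2012°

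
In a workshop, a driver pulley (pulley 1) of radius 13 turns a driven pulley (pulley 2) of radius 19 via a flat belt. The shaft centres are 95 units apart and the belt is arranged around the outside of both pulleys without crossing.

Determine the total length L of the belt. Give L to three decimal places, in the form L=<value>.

L=290.910

open belt: β = asin((r2−r1)/C) = asin(6/95) = 3.6211°
wrap1 = π − 2β = 172.7578°
wrap2 = π + 2β = 187.2422°
tangent length = C·cosβ = 94.8103
L = r1·wrap1 + r2·wrap2 + 2·C·cosβ = 13·3.0152 + 19·3.2680 + 2·94.8103 = 290.9100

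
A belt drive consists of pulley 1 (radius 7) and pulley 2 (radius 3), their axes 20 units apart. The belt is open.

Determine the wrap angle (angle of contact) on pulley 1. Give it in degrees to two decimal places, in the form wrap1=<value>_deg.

wrap1=203.07_deg

open belt: β = asin((r2−r1)/C) = asin(-4/20) = -11.5370°
wrap1 = π − 2β = 203.0739°
wrap2 = π + 2β = 156.9261°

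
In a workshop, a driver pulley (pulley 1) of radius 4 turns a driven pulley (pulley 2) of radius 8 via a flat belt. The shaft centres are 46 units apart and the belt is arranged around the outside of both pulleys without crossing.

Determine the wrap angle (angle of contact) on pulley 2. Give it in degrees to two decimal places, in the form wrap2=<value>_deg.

open belt: β = asin((r2−r1)/C) = asin(4/46) = 4.9885°
wrap1 = π − 2β = 170.0229°
wrap2 = π + 2β = 189.9771°

wrap2=189.98_deg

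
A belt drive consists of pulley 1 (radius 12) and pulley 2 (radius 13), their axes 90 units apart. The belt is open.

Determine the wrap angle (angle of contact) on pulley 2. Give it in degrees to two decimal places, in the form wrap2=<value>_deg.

wrap2=181.27_deg

open belt: β = asin((r2−r1)/C) = asin(1/90) = 0.6366°
wrap1 = π − 2β = 178.7267°
wrap2 = π + 2β = 181.2733°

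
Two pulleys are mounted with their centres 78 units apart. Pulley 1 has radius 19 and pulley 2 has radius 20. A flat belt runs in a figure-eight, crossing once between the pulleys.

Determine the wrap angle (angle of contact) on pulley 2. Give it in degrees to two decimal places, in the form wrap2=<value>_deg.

wrap2=240.00_deg

crossed belt: β = asin((r1+r2)/C) = asin(39/78) = 30.0000°
wrap1 = wrap2 = π + 2β = 240.0000°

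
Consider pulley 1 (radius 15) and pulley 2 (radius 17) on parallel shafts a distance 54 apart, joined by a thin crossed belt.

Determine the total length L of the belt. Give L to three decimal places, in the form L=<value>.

L=228.119

crossed belt: β = asin((r1+r2)/C) = asin(32/54) = 36.3412°
wrap1 = wrap2 = π + 2β = 252.6824°
tangent length = C·cosβ = 43.4971
L = (r1+r2)·wrap + 2·C·cosβ = 32·4.4101 + 2·43.4971 = 228.1187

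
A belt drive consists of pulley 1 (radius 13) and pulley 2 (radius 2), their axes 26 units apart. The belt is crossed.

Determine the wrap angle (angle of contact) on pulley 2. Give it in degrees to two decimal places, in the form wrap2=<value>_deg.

crossed belt: β = asin((r1+r2)/C) = asin(15/26) = 35.2344°
wrap1 = wrap2 = π + 2β = 250.4688°

wrap2=250.47_deg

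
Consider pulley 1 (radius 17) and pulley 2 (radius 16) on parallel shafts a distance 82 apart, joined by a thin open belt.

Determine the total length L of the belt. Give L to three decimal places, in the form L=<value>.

L=267.685

open belt: β = asin((r2−r1)/C) = asin(-1/82) = -0.6987°
wrap1 = π − 2β = 181.3975°
wrap2 = π + 2β = 178.6025°
tangent length = C·cosβ = 81.9939
L = r1·wrap1 + r2·wrap2 + 2·C·cosβ = 17·3.1660 + 16·3.1172 + 2·81.9939 = 267.6848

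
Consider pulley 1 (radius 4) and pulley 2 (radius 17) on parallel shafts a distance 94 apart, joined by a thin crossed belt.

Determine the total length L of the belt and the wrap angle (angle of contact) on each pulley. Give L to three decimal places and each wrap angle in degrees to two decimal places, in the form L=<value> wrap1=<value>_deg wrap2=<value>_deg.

L=258.685 wrap1=205.82_deg wrap2=205.82_deg

crossed belt: β = asin((r1+r2)/C) = asin(21/94) = 12.9091°
wrap1 = wrap2 = π + 2β = 205.8181°
tangent length = C·cosβ = 91.6242
L = (r1+r2)·wrap + 2·C·cosβ = 21·3.5922 + 2·91.6242 = 258.6847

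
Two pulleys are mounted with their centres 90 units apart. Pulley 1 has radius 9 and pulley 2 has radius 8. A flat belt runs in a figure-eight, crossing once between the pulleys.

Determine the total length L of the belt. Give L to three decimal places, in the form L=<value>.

crossed belt: β = asin((r1+r2)/C) = asin(17/90) = 10.8879°
wrap1 = wrap2 = π + 2β = 201.7759°
tangent length = C·cosβ = 88.3799
L = (r1+r2)·wrap + 2·C·cosβ = 17·3.5217 + 2·88.3799 = 236.6278

L=236.628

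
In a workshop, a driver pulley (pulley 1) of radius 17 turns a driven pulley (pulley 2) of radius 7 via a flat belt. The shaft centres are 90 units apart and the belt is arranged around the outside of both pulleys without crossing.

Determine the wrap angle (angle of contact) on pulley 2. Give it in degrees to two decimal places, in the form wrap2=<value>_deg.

wrap2=167.24_deg

open belt: β = asin((r2−r1)/C) = asin(-10/90) = -6.3794°
wrap1 = π − 2β = 192.7587°
wrap2 = π + 2β = 167.2413°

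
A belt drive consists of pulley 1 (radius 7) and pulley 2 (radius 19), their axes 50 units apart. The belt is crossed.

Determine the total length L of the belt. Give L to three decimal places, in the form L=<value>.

L=195.534

crossed belt: β = asin((r1+r2)/C) = asin(26/50) = 31.3323°
wrap1 = wrap2 = π + 2β = 242.6645°
tangent length = C·cosβ = 42.7083
L = (r1+r2)·wrap + 2·C·cosβ = 26·4.2353 + 2·42.7083 = 195.5343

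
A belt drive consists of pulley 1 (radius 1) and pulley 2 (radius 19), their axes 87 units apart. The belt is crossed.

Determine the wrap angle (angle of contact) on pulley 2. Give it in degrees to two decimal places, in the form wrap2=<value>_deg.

crossed belt: β = asin((r1+r2)/C) = asin(20/87) = 13.2903°
wrap1 = wrap2 = π + 2β = 206.5806°

wrap2=206.58_deg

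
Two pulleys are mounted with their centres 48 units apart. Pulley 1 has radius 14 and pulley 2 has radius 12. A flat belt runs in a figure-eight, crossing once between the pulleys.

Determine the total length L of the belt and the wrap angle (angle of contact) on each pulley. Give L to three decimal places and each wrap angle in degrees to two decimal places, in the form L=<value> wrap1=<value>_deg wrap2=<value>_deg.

crossed belt: β = asin((r1+r2)/C) = asin(26/48) = 32.7972°
wrap1 = wrap2 = π + 2β = 245.5943°
tangent length = C·cosβ = 40.3485
L = (r1+r2)·wrap + 2·C·cosβ = 26·4.2864 + 2·40.3485 = 192.1441

L=192.144 wrap1=245.59_deg wrap2=245.59_deg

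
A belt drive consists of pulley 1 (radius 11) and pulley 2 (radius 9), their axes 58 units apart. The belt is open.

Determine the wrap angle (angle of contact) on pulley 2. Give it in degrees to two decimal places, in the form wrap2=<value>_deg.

wrap2=176.05_deg

open belt: β = asin((r2−r1)/C) = asin(-2/58) = -1.9761°
wrap1 = π − 2β = 183.9522°
wrap2 = π + 2β = 176.0478°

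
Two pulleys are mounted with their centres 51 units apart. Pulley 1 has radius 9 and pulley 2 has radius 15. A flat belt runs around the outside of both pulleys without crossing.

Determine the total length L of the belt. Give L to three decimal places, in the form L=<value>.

open belt: β = asin((r2−r1)/C) = asin(6/51) = 6.7563°
wrap1 = π − 2β = 166.4873°
wrap2 = π + 2β = 193.5127°
tangent length = C·cosβ = 50.6458
L = r1·wrap1 + r2·wrap2 + 2·C·cosβ = 9·2.9058 + 15·3.3774 + 2·50.6458 = 178.1049

L=178.105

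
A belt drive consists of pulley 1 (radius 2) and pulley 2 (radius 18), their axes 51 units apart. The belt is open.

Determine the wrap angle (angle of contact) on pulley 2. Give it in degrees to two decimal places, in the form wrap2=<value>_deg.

wrap2=216.57_deg

open belt: β = asin((r2−r1)/C) = asin(16/51) = 18.2839°
wrap1 = π − 2β = 143.4322°
wrap2 = π + 2β = 216.5678°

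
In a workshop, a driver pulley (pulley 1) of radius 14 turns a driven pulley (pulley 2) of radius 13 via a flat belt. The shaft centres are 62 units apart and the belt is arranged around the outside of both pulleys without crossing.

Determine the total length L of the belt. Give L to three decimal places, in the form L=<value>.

L=208.839

open belt: β = asin((r2−r1)/C) = asin(-1/62) = -0.9242°
wrap1 = π − 2β = 181.8483°
wrap2 = π + 2β = 178.1517°
tangent length = C·cosβ = 61.9919
L = r1·wrap1 + r2·wrap2 + 2·C·cosβ = 14·3.1739 + 13·3.1093 + 2·61.9919 = 208.8391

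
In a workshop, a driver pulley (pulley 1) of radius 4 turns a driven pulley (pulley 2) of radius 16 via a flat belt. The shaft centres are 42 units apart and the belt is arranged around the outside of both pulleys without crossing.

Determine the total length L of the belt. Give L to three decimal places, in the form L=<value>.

open belt: β = asin((r2−r1)/C) = asin(12/42) = 16.6015°
wrap1 = π − 2β = 146.7969°
wrap2 = π + 2β = 213.2031°
tangent length = C·cosβ = 40.2492
L = r1·wrap1 + r2·wrap2 + 2·C·cosβ = 4·2.5621 + 16·3.7211 + 2·40.2492 = 150.2843

L=150.284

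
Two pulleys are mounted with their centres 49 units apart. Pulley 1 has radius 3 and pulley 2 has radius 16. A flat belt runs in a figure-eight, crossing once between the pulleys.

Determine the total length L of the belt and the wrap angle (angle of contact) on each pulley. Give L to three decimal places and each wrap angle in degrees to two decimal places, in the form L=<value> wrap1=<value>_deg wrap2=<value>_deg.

crossed belt: β = asin((r1+r2)/C) = asin(19/49) = 22.8149°
wrap1 = wrap2 = π + 2β = 225.6298°
tangent length = C·cosβ = 45.1664
L = (r1+r2)·wrap + 2·C·cosβ = 19·3.9380 + 2·45.1664 = 165.1544

L=165.154 wrap1=225.63_deg wrap2=225.63_deg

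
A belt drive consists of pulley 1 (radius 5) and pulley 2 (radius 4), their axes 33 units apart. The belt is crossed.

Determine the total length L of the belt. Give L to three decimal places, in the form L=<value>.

L=96.744

crossed belt: β = asin((r1+r2)/C) = asin(9/33) = 15.8266°
wrap1 = wrap2 = π + 2β = 211.6532°
tangent length = C·cosβ = 31.7490
L = (r1+r2)·wrap + 2·C·cosβ = 9·3.6940 + 2·31.7490 = 96.7444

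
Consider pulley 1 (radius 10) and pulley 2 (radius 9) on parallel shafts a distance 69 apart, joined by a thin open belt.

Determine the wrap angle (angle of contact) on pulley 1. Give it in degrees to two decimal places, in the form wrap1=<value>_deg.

wrap1=181.66_deg

open belt: β = asin((r2−r1)/C) = asin(-1/69) = -0.8304°
wrap1 = π − 2β = 181.6608°
wrap2 = π + 2β = 178.3392°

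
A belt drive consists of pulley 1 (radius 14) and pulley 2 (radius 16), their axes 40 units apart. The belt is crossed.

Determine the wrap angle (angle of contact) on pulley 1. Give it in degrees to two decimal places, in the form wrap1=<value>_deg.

crossed belt: β = asin((r1+r2)/C) = asin(30/40) = 48.5904°
wrap1 = wrap2 = π + 2β = 277.1808°

wrap1=277.18_deg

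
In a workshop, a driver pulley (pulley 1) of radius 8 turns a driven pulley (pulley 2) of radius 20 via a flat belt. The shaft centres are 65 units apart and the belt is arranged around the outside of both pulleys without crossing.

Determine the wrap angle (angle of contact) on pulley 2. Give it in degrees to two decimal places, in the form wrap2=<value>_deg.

wrap2=201.28_deg

open belt: β = asin((r2−r1)/C) = asin(12/65) = 10.6387°
wrap1 = π − 2β = 158.7226°
wrap2 = π + 2β = 201.2774°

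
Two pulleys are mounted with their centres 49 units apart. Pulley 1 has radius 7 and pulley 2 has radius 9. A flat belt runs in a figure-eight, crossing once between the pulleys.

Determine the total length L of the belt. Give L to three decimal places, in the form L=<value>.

crossed belt: β = asin((r1+r2)/C) = asin(16/49) = 19.0583°
wrap1 = wrap2 = π + 2β = 218.1167°
tangent length = C·cosβ = 46.3141
L = (r1+r2)·wrap + 2·C·cosβ = 16·3.8069 + 2·46.3141 = 153.5380

L=153.538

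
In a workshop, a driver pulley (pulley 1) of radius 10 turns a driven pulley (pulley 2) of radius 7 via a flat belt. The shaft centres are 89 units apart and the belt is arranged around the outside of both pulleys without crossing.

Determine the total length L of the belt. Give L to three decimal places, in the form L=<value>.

L=231.508

open belt: β = asin((r2−r1)/C) = asin(-3/89) = -1.9317°
wrap1 = π − 2β = 183.8634°
wrap2 = π + 2β = 176.1366°
tangent length = C·cosβ = 88.9494
L = r1·wrap1 + r2·wrap2 + 2·C·cosβ = 10·3.2090 + 7·3.0742 + 2·88.9494 = 231.5082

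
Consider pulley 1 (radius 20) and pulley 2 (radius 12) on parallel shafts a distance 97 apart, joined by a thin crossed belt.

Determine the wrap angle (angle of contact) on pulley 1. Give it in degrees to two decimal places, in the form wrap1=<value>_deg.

crossed belt: β = asin((r1+r2)/C) = asin(32/97) = 19.2625°
wrap1 = wrap2 = π + 2β = 218.5250°

wrap1=218.53_deg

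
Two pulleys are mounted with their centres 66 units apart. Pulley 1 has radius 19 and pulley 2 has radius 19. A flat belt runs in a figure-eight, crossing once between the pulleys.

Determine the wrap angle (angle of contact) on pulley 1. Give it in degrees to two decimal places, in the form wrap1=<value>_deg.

wrap1=250.31_deg

crossed belt: β = asin((r1+r2)/C) = asin(38/66) = 35.1527°
wrap1 = wrap2 = π + 2β = 250.3054°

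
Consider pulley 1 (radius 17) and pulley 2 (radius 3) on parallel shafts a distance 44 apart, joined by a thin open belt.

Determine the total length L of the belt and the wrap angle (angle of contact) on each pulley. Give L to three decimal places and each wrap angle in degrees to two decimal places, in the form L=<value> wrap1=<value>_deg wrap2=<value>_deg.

L=155.325 wrap1=217.11_deg wrap2=142.89_deg

open belt: β = asin((r2−r1)/C) = asin(-14/44) = -18.5530°
wrap1 = π − 2β = 217.1060°
wrap2 = π + 2β = 142.8940°
tangent length = C·cosβ = 41.7133
L = r1·wrap1 + r2·wrap2 + 2·C·cosβ = 17·3.7892 + 3·2.4940 + 2·41.7133 = 155.3252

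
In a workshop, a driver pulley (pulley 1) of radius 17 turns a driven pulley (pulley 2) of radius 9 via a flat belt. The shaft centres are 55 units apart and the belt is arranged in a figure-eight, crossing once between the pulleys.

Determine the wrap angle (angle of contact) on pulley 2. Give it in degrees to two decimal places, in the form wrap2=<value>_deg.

crossed belt: β = asin((r1+r2)/C) = asin(26/55) = 28.2115°
wrap1 = wrap2 = π + 2β = 236.4230°

wrap2=236.42_deg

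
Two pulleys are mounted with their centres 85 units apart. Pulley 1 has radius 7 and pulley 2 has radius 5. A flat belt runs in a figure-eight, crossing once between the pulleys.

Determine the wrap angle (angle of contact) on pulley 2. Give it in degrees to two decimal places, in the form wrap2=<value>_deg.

crossed belt: β = asin((r1+r2)/C) = asin(12/85) = 8.1159°
wrap1 = wrap2 = π + 2β = 196.2319°

wrap2=196.23_deg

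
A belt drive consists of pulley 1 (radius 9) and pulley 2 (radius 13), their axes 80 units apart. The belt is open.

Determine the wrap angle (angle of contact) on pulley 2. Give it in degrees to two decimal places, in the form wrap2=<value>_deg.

wrap2=185.73_deg

open belt: β = asin((r2−r1)/C) = asin(4/80) = 2.8660°
wrap1 = π − 2β = 174.2680°
wrap2 = π + 2β = 185.7320°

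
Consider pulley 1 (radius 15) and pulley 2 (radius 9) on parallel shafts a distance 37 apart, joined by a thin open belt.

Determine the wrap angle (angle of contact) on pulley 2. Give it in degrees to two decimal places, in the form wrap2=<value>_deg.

open belt: β = asin((r2−r1)/C) = asin(-6/37) = -9.3324°
wrap1 = π − 2β = 198.6648°
wrap2 = π + 2β = 161.3352°

wrap2=161.34_deg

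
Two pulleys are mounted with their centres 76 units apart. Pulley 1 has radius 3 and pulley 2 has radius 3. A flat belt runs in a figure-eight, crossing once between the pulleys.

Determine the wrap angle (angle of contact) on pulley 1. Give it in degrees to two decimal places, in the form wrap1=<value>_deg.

wrap1=189.06_deg

crossed belt: β = asin((r1+r2)/C) = asin(6/76) = 4.5281°
wrap1 = wrap2 = π + 2β = 189.0561°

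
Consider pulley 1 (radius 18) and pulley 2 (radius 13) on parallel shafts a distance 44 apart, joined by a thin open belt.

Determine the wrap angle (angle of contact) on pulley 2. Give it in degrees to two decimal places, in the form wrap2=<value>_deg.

open belt: β = asin((r2−r1)/C) = asin(-5/44) = -6.5250°
wrap1 = π − 2β = 193.0500°
wrap2 = π + 2β = 166.9500°

wrap2=166.95_deg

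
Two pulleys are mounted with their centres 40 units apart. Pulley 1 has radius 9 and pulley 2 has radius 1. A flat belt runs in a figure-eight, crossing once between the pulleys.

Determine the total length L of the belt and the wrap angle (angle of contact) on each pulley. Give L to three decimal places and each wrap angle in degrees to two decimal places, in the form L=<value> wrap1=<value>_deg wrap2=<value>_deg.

crossed belt: β = asin((r1+r2)/C) = asin(10/40) = 14.4775°
wrap1 = wrap2 = π + 2β = 208.9550°
tangent length = C·cosβ = 38.7298
L = (r1+r2)·wrap + 2·C·cosβ = 10·3.6470 + 2·38.7298 = 113.9292

L=113.929 wrap1=208.96_deg wrap2=208.96_deg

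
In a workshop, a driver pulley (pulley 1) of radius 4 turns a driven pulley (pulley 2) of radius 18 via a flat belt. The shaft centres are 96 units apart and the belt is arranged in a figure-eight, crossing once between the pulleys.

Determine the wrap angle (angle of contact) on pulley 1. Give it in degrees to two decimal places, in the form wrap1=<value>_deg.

crossed belt: β = asin((r1+r2)/C) = asin(22/96) = 13.2480°
wrap1 = wrap2 = π + 2β = 206.4960°

wrap1=206.50_deg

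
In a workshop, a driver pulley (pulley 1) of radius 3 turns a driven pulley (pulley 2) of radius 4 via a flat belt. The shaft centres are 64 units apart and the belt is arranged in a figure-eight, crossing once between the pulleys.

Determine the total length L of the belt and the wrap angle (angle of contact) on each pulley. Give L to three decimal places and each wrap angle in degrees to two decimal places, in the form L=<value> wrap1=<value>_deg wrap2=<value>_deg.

crossed belt: β = asin((r1+r2)/C) = asin(7/64) = 6.2793°
wrap1 = wrap2 = π + 2β = 192.5586°
tangent length = C·cosβ = 63.6160
L = (r1+r2)·wrap + 2·C·cosβ = 7·3.3608 + 2·63.6160 = 150.7575

L=150.758 wrap1=192.56_deg wrap2=192.56_deg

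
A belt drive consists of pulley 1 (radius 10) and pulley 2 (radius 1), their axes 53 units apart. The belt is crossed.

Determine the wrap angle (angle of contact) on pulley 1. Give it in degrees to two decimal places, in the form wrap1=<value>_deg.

wrap1=203.96_deg

crossed belt: β = asin((r1+r2)/C) = asin(11/53) = 11.9786°
wrap1 = wrap2 = π + 2β = 203.9573°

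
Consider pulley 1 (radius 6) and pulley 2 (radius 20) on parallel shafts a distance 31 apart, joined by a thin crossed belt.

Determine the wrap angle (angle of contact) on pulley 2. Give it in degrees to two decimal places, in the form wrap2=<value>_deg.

crossed belt: β = asin((r1+r2)/C) = asin(26/31) = 57.0041°
wrap1 = wrap2 = π + 2β = 294.0082°

wrap2=294.01_deg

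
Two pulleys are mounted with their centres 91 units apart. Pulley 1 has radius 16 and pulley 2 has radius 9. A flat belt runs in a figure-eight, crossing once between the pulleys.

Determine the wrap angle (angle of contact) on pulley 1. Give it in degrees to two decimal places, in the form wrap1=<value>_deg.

crossed belt: β = asin((r1+r2)/C) = asin(25/91) = 15.9456°
wrap1 = wrap2 = π + 2β = 211.8913°

wrap1=211.89_deg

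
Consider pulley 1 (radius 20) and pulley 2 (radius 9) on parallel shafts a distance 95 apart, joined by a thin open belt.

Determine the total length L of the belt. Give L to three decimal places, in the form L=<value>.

open belt: β = asin((r2−r1)/C) = asin(-11/95) = -6.6492°
wrap1 = π − 2β = 193.2983°
wrap2 = π + 2β = 166.7017°
tangent length = C·cosβ = 94.3610
L = r1·wrap1 + r2·wrap2 + 2·C·cosβ = 20·3.3737 + 9·2.9095 + 2·94.3610 = 282.3813

L=282.381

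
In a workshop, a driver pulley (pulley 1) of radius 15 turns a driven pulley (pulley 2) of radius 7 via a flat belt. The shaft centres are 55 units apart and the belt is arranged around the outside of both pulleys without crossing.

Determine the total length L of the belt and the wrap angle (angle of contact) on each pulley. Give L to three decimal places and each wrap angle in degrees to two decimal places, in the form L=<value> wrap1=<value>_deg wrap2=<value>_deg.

L=180.281 wrap1=196.73_deg wrap2=163.27_deg

open belt: β = asin((r2−r1)/C) = asin(-8/55) = -8.3636°
wrap1 = π − 2β = 196.7272°
wrap2 = π + 2β = 163.2728°
tangent length = C·cosβ = 54.4151
L = r1·wrap1 + r2·wrap2 + 2·C·cosβ = 15·3.4335 + 7·2.8496 + 2·54.4151 = 180.2807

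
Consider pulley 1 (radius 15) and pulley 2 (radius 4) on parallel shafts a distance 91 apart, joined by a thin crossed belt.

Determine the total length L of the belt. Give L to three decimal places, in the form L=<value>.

L=245.672

crossed belt: β = asin((r1+r2)/C) = asin(19/91) = 12.0515°
wrap1 = wrap2 = π + 2β = 204.1030°
tangent length = C·cosβ = 88.9944
L = (r1+r2)·wrap + 2·C·cosβ = 19·3.5623 + 2·88.9944 = 245.6719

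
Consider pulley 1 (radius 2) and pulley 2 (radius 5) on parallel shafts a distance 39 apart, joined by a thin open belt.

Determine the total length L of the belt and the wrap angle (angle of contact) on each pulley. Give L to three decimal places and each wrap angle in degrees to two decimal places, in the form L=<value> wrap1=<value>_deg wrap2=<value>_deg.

L=100.222 wrap1=171.18_deg wrap2=188.82_deg

open belt: β = asin((r2−r1)/C) = asin(3/39) = 4.4117°
wrap1 = π − 2β = 171.1765°
wrap2 = π + 2β = 188.8235°
tangent length = C·cosβ = 38.8844
L = r1·wrap1 + r2·wrap2 + 2·C·cosβ = 2·2.9876 + 5·3.2956 + 2·38.8844 = 100.2220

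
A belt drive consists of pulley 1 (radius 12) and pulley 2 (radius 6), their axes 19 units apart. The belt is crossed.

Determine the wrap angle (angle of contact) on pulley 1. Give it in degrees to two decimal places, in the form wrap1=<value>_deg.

crossed belt: β = asin((r1+r2)/C) = asin(18/19) = 71.3283°
wrap1 = wrap2 = π + 2β = 322.6566°

wrap1=322.66_deg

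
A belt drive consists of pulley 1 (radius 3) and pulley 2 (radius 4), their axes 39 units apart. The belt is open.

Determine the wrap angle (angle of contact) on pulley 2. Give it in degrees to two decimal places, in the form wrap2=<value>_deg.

wrap2=182.94_deg

open belt: β = asin((r2−r1)/C) = asin(1/39) = 1.4693°
wrap1 = π − 2β = 177.0614°
wrap2 = π + 2β = 182.9386°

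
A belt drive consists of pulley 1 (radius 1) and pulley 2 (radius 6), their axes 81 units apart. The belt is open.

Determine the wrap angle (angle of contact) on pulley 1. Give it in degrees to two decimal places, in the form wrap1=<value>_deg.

wrap1=172.92_deg

open belt: β = asin((r2−r1)/C) = asin(5/81) = 3.5390°
wrap1 = π − 2β = 172.9219°
wrap2 = π + 2β = 187.0781°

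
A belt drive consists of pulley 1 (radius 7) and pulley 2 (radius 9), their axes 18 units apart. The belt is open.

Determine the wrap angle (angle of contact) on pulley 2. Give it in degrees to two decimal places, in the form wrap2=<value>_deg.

wrap2=192.76_deg

open belt: β = asin((r2−r1)/C) = asin(2/18) = 6.3794°
wrap1 = π − 2β = 167.2413°
wrap2 = π + 2β = 192.7587°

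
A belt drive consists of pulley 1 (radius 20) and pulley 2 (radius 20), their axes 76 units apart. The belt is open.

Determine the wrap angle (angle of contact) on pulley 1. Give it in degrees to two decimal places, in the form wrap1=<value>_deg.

open belt: β = asin((r2−r1)/C) = asin(0/76) = 0.0000°
wrap1 = π − 2β = 180.0000°
wrap2 = π + 2β = 180.0000°

wrap1=180.00_deg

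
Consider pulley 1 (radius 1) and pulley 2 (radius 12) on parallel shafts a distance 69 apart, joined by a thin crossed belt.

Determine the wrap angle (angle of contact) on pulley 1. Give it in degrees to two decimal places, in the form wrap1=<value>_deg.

wrap1=201.72_deg

crossed belt: β = asin((r1+r2)/C) = asin(13/69) = 10.8598°
wrap1 = wrap2 = π + 2β = 201.7195°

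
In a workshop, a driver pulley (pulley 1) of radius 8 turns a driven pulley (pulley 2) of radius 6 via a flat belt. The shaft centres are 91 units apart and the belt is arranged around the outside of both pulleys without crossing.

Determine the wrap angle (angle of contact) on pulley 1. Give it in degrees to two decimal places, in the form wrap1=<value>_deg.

wrap1=182.52_deg

open belt: β = asin((r2−r1)/C) = asin(-2/91) = -1.2593°
wrap1 = π − 2β = 182.5187°
wrap2 = π + 2β = 177.4813°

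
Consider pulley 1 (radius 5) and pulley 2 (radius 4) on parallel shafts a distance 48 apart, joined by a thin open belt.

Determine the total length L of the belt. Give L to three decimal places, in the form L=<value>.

open belt: β = asin((r2−r1)/C) = asin(-1/48) = -1.1937°
wrap1 = π − 2β = 182.3875°
wrap2 = π + 2β = 177.6125°
tangent length = C·cosβ = 47.9896
L = r1·wrap1 + r2·wrap2 + 2·C·cosβ = 5·3.1833 + 4·3.0999 + 2·47.9896 = 124.2952

L=124.295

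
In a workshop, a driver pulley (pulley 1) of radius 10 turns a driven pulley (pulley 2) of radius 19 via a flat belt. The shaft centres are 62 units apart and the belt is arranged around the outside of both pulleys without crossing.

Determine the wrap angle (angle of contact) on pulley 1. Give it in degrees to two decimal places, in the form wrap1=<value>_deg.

open belt: β = asin((r2−r1)/C) = asin(9/62) = 8.3466°
wrap1 = π − 2β = 163.3068°
wrap2 = π + 2β = 196.6932°

wrap1=163.31_deg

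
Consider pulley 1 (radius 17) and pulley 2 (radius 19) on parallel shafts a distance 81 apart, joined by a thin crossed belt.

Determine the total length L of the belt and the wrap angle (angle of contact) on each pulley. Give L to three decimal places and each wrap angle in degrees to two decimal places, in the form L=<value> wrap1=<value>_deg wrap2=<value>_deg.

crossed belt: β = asin((r1+r2)/C) = asin(36/81) = 26.3878°
wrap1 = wrap2 = π + 2β = 232.7756°
tangent length = C·cosβ = 72.5603
L = (r1+r2)·wrap + 2·C·cosβ = 36·4.0627 + 2·72.5603 = 291.3779

L=291.378 wrap1=232.78_deg wrap2=232.78_deg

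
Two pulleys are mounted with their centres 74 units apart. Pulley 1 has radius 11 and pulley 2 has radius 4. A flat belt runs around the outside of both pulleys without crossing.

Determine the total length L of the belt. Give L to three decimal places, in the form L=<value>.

open belt: β = asin((r2−r1)/C) = asin(-7/74) = -5.4280°
wrap1 = π − 2β = 190.8560°
wrap2 = π + 2β = 169.1440°
tangent length = C·cosβ = 73.6682
L = r1·wrap1 + r2·wrap2 + 2·C·cosβ = 11·3.3311 + 4·2.9521 + 2·73.6682 = 195.7865

L=195.787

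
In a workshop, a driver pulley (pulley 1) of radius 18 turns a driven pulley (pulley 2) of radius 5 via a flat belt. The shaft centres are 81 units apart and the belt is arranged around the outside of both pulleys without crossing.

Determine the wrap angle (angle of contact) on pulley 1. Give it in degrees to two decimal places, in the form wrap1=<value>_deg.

wrap1=198.47_deg

open belt: β = asin((r2−r1)/C) = asin(-13/81) = -9.2356°
wrap1 = π − 2β = 198.4711°
wrap2 = π + 2β = 161.5289°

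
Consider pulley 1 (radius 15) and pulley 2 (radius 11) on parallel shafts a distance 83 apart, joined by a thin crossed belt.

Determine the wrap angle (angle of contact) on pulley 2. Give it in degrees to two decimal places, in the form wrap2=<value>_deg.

wrap2=216.51_deg

crossed belt: β = asin((r1+r2)/C) = asin(26/83) = 18.2554°
wrap1 = wrap2 = π + 2β = 216.5108°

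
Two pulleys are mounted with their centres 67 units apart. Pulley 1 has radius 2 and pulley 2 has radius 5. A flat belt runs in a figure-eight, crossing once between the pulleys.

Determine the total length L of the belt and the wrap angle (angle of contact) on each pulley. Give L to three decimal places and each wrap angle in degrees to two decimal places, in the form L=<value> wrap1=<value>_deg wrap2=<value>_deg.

L=156.723 wrap1=191.99_deg wrap2=191.99_deg

crossed belt: β = asin((r1+r2)/C) = asin(7/67) = 5.9971°
wrap1 = wrap2 = π + 2β = 191.9941°
tangent length = C·cosβ = 66.6333
L = (r1+r2)·wrap + 2·C·cosβ = 7·3.3509 + 2·66.6333 = 156.7232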